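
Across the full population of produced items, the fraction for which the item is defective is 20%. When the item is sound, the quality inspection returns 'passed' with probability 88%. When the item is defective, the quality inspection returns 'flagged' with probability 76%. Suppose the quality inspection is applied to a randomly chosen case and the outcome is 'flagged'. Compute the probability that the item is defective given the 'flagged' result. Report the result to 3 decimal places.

Write H for 'the item is defective'. Prior odds H:¬H = 0.2/0.8 = 0.25000. For the 'flagged' outcome, the likelihood ratio is 0.76/0.12 = 6.3333.
Posterior odds = 0.25000 × 6.3333 = 1.5833, so P(H|E) = 1.5833/(1+1.5833) = 0.613.

P(H | E) ≈ 0.613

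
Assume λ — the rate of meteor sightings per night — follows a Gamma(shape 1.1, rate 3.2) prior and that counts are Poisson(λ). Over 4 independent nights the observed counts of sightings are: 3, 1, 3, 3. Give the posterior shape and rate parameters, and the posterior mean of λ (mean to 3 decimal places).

The Poisson likelihood adds the total count to the shape and the number of exposure periods to the rate. Here ∑xᵢ = 10 and n = 4, so shape 1.1→11.1 and rate 3.2→7.2.
E[λ | data] = 11.1/7.2 = 1.542.

Posterior: Gamma(shape=11.1, rate=7.2); mean ≈ 1.542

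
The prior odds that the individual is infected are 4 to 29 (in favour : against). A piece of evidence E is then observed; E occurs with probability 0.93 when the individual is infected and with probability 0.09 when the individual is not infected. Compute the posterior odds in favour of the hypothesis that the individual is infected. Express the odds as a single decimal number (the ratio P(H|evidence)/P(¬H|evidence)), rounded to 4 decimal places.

Posterior odds ≈ 1.4253

Prior odds = 4/29 = 0.13793. In log-odds, ln(0.13793) = -1.9810.
Add log likelihood ratio: ln(10.333) = 2.3354.
Posterior log-odds = 0.35437, so posterior odds = exp(0.35437) = 1.4253.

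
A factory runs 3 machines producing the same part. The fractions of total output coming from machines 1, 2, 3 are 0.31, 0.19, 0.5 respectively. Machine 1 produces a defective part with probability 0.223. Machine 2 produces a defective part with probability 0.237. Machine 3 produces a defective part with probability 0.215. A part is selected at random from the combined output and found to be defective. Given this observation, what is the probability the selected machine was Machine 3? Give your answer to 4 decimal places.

Posterior probability ≈ 0.4850

Tabulate prior·likelihood by source: [1] prior 0.31, lik 0.223, product 0.06913; [2] prior 0.19, lik 0.237, product 0.04503; [3] prior 0.5, lik 0.215, product 0.1075.
Normalizing constant = 0.22166; the posterior for Machine 3 is its product over the sum, 0.1075/0.22166 = 0.4850.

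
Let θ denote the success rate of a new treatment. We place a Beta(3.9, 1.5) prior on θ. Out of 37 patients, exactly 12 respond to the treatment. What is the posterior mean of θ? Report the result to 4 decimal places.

Posterior mean ≈ 0.3750

The binomial likelihood is conjugate to the Beta prior: with 12 successes and 25 failures, the posterior is Beta(3.9+12, 1.5+25) = Beta(15.9, 26.5).
Posterior mean = α/(α+β) = 15.9/42.4 = 0.3750.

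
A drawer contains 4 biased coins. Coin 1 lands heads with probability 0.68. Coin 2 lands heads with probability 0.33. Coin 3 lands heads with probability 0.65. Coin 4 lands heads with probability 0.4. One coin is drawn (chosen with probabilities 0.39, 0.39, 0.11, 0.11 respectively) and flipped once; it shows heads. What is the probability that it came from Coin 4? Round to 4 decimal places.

Posterior probability ≈ 0.0864

Tabulate prior·likelihood by source: [1] prior 0.39, lik 0.68, product 0.2652; [2] prior 0.39, lik 0.33, product 0.1287; [3] prior 0.11, lik 0.65, product 0.07150; [4] prior 0.11, lik 0.4, product 0.04400.
Normalizing constant = 0.50940; the posterior for Coin 4 is its product over the sum, 0.04400/0.50940 = 0.0864.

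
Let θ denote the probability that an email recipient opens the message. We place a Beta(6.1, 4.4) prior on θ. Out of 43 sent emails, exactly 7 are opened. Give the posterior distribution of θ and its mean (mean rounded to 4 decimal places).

The binomial likelihood is conjugate to the Beta prior: with 7 successes and 36 failures, the posterior is Beta(6.1+7, 4.4+36) = Beta(13.1, 40.4).
E[θ | data] = 13.1/(13.1+40.4) = 0.2449.

Posterior: Beta(13.1, 40.4); mean ≈ 0.2449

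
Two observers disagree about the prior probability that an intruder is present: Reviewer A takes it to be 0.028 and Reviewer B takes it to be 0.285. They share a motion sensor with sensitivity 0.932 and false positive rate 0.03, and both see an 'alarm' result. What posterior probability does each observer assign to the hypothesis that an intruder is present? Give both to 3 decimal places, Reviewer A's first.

Reviewer A: 0.472; Reviewer B: 0.925

P('+'|H) = 0.932, P('+'|¬H) = 0.03.
Reviewer A: numerator 0.932·0.028 = 0.026096; evidence = 0.026096+0.03·0.972 = 0.055256; posterior = 0.472.
Reviewer B: numerator 0.932·0.285 = 0.26562; evidence = 0.26562+0.03·0.715 = 0.28707; posterior = 0.925.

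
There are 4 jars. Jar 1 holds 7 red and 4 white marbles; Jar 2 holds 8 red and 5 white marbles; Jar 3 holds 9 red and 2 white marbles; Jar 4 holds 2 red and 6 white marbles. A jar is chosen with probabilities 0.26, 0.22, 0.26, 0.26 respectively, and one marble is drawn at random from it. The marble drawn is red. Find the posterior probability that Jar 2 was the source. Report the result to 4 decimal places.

P(red|Jar 1) = 0.6364; P(red|Jar 2) = 0.6154; P(red|Jar 3) = 0.8182; P(red|Jar 4) = 0.25.
Prior × likelihood for each source: 0.26·0.6364=0.1655, 0.22·0.6154=0.1354, 0.26·0.8182=0.2127, 0.26·0.25=0.06500. Summing gives P(red) = 0.57857.
P(Jar 2 | red) = 0.1354 / 0.57857 = 0.2340.

Posterior probability ≈ 0.2340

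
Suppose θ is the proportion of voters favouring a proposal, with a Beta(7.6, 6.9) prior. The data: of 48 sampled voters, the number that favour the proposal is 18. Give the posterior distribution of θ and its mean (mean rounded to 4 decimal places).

The binomial likelihood is conjugate to the Beta prior: with 18 successes and 30 failures, the posterior is Beta(7.6+18, 6.9+30) = Beta(25.6, 36.9).
E[θ | data] = 25.6/(25.6+36.9) = 0.4096.

Posterior: Beta(25.6, 36.9); mean ≈ 0.4096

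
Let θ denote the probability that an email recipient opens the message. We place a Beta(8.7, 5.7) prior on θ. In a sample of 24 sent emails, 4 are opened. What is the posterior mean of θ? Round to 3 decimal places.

Observing 4 successes and 20 failures updates Beta(8.7, 5.7) by adding the success and failure counts to the two shape parameters: α = 8.7+4 = 12.7, β = 5.7+20 = 25.7.
Posterior mean = α/(α+β) = 12.7/38.4 = 0.331.

Posterior mean ≈ 0.331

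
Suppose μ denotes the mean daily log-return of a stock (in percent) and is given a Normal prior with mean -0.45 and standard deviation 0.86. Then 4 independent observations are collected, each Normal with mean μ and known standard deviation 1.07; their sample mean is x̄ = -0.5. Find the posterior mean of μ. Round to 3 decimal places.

Posterior mean ≈ -0.486

With known σ, the Normal prior is conjugate. Weight on the data is w = (n/σ²)/(n/σ² + 1/τ₀²) = 3.49375/(3.49375+1.35208) = 0.72098.
Posterior mean = w·x̄ + (1−w)·μ₀ = 0.72098·-0.5 + 0.27902·-0.45 = -0.486.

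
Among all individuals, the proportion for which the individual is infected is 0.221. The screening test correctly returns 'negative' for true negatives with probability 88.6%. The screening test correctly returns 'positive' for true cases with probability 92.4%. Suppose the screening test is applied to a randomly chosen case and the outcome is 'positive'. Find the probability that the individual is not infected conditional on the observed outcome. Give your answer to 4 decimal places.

Write H for 'the individual is infected'. Prior odds H:¬H = 0.221/0.779 = 0.28370. For the 'positive' outcome, the likelihood ratio is 0.924/0.114 = 8.1053.
Posterior odds = 0.28370 × 8.1053 = 2.2994, so P(H|E) = 2.2994/(1+2.2994) = 0.6969. Then P(¬H|E) = 1 − 0.6969 = 0.3031.

P(¬H | E) ≈ 0.3031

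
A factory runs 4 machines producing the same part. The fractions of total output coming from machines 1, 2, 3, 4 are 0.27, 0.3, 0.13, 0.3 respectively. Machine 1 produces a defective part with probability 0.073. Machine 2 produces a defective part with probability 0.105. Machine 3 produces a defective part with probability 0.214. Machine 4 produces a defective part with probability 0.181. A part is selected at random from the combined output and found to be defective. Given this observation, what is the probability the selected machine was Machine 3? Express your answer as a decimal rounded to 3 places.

Posterior probability ≈ 0.209

Tabulate prior·likelihood by source: [1] prior 0.27, lik 0.073, product 0.01971; [2] prior 0.3, lik 0.105, product 0.03150; [3] prior 0.13, lik 0.214, product 0.02782; [4] prior 0.3, lik 0.181, product 0.05430.
Normalizing constant = 0.13333; the posterior for Machine 3 is its product over the sum, 0.02782/0.13333 = 0.209.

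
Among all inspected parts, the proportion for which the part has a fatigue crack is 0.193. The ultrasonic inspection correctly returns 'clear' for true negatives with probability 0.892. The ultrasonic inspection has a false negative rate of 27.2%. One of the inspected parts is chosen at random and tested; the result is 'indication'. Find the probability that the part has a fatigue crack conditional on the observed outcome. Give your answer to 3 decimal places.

P(H | E) ≈ 0.617

Let H be the event that the part has a fatigue crack. P(H) = 0.193, so P(¬H) = 0.807. With E the 'indication' result, P(E|H) = 0.728 and P(E|¬H) = 0.108.
P(E) = 0.728·0.193 + 0.108·0.807 = 0.14050 + 0.087156 = 0.22766.
By Bayes' theorem, P(H|E) = 0.14050 / 0.22766 = 0.617.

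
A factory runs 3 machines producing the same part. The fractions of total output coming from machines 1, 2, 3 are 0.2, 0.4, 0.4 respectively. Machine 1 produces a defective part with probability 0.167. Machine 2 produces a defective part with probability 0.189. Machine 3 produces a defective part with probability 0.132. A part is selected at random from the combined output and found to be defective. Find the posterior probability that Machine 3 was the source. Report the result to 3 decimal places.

Posterior probability ≈ 0.326

Tabulate prior·likelihood by source: [1] prior 0.2, lik 0.167, product 0.03340; [2] prior 0.4, lik 0.189, product 0.07560; [3] prior 0.4, lik 0.132, product 0.05280.
Normalizing constant = 0.16180; the posterior for Machine 3 is its product over the sum, 0.05280/0.16180 = 0.326.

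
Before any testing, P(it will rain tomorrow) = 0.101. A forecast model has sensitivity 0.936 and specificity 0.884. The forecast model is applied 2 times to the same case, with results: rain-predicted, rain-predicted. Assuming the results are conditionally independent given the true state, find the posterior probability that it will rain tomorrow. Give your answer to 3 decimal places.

With H the event that it will rain tomorrow, the joint likelihood of the observed sequence is P(data|H) = 0.936·0.936 = 0.87610 and P(data|¬H) = 0.116·0.116 = 0.013456.
Bayes: P(H|data) = 0.101·0.87610 / (0.101·0.87610 + 0.899·0.013456) = 0.088486/0.10058 = 0.8797.

Posterior P(H) ≈ 0.880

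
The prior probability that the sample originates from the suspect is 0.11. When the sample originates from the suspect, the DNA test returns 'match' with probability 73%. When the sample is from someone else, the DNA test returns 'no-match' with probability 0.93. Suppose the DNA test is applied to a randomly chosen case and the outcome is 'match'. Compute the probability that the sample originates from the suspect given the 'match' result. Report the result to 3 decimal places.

P(H | E) ≈ 0.563

Let H be the event that the sample originates from the suspect. P(H) = 0.11, so P(¬H) = 0.89. With E the 'match' result, P(E|H) = 0.73 and P(E|¬H) = 0.07.
P(E) = 0.73·0.11 + 0.07·0.89 = 0.080300 + 0.062300 = 0.14260.
By Bayes' theorem, P(H|E) = 0.080300 / 0.14260 = 0.563.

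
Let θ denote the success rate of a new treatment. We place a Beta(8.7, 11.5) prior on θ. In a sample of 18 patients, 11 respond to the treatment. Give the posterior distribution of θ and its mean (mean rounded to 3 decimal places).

Posterior: Beta(19.7, 18.5); mean ≈ 0.516

Observing 11 successes and 7 failures updates Beta(8.7, 11.5) by adding the success and failure counts to the two shape parameters: α = 8.7+11 = 19.7, β = 11.5+7 = 18.5.
E[θ | data] = 19.7/(19.7+18.5) = 0.516.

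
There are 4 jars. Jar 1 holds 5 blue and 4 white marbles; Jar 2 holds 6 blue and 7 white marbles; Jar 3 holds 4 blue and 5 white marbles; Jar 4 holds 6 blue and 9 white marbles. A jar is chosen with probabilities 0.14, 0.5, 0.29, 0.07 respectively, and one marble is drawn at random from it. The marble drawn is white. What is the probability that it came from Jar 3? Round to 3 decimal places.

Posterior probability ≈ 0.301

Tabulate prior·likelihood by source: [1] prior 0.14, lik 0.4444, product 0.06222; [2] prior 0.5, lik 0.5385, product 0.2692; [3] prior 0.29, lik 0.5556, product 0.1611; [4] prior 0.07, lik 0.6, product 0.04200.
Normalizing constant = 0.53456; the posterior for Jar 3 is its product over the sum, 0.1611/0.53456 = 0.301.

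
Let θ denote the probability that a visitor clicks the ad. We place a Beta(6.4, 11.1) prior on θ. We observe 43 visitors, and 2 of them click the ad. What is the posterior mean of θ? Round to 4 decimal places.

Posterior mean ≈ 0.1388

The binomial likelihood is conjugate to the Beta prior: with 2 successes and 41 failures, the posterior is Beta(6.4+2, 11.1+41) = Beta(8.4, 52.1).
Posterior mean = α/(α+β) = 8.4/60.5 = 0.1388.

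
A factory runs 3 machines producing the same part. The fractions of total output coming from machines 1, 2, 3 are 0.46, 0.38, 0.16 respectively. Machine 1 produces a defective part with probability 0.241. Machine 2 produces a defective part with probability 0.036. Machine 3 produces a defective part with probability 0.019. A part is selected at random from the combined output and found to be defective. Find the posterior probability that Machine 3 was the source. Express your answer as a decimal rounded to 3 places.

P(defective|M1) = 0.241; P(defective|M2) = 0.036; P(defective|M3) = 0.019.
Prior × likelihood for each source: 0.46·0.241=0.1109, 0.38·0.036=0.01368, 0.16·0.019=0.003040. Summing gives P(defective) = 0.12758.
P(Machine 3 | defective) = 0.003040 / 0.12758 = 0.024.

Posterior probability ≈ 0.024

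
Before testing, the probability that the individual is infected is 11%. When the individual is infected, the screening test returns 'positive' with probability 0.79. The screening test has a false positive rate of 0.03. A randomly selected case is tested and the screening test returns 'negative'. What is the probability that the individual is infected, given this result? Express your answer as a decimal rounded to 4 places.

P(H | E) ≈ 0.0261

Write H for 'the individual is infected'. Prior odds H:¬H = 0.11/0.89 = 0.12360. For the 'negative' outcome, the likelihood ratio is 0.21/0.97 = 0.21649.
Posterior odds = 0.12360 × 0.21649 = 0.026758, so P(H|E) = 0.026758/(1+0.026758) = 0.0261.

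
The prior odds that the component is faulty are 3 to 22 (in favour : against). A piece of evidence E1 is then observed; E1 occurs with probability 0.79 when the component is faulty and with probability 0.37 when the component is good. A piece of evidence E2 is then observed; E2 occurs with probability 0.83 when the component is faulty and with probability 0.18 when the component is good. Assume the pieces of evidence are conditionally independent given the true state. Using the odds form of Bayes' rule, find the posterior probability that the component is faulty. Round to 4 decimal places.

Prior odds = 3/22 = 0.13636.
Likelihood ratio for E1 = 0.79/0.37 = 2.1351.
Likelihood ratio for E2 = 0.83/0.18 = 4.6111.
Posterior odds = prior odds × LR₁ × LR₂ = 1.3425.
Posterior probability = odds/(1+odds) = 1.3425/2.3425 = 0.5731.

Posterior probability ≈ 0.5731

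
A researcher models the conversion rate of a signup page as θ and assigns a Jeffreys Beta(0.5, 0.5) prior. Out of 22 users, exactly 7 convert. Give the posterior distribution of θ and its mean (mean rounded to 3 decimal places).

Posterior: Beta(7.5, 15.5); mean ≈ 0.326

The binomial likelihood is conjugate to the Beta prior: with 7 successes and 15 failures, the posterior is Beta(0.5+7, 0.5+15) = Beta(7.5, 15.5).
E[θ | data] = 7.5/(7.5+15.5) = 0.326.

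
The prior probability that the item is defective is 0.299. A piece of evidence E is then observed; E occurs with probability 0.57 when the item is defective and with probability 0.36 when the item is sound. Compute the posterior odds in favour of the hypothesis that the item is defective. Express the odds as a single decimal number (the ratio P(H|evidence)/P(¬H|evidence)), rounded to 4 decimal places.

Posterior odds ≈ 0.6753

Prior odds = 0.299/(1−0.299) = 0.42653.
Likelihood ratio for E = 0.57/0.36 = 1.5833.
Posterior odds = prior odds × LR = 0.67534.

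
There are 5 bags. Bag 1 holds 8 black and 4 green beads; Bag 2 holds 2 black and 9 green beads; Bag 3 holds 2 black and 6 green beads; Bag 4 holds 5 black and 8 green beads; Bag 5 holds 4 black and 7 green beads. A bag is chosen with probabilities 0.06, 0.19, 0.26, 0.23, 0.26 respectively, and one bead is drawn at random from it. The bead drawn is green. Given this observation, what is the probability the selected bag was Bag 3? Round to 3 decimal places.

Tabulate prior·likelihood by source: [1] prior 0.06, lik 0.3333, product 0.02000; [2] prior 0.19, lik 0.8182, product 0.1555; [3] prior 0.26, lik 0.75, product 0.1950; [4] prior 0.23, lik 0.6154, product 0.1415; [5] prior 0.26, lik 0.6364, product 0.1655.
Normalizing constant = 0.67745; the posterior for Bag 3 is its product over the sum, 0.1950/0.67745 = 0.288.

Posterior probability ≈ 0.288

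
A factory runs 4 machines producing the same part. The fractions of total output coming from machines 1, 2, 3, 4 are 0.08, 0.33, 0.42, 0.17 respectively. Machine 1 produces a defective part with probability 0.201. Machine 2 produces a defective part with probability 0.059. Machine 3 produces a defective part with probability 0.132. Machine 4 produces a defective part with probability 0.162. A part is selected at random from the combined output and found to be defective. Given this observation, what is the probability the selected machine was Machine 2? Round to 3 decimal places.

Tabulate prior·likelihood by source: [1] prior 0.08, lik 0.201, product 0.01608; [2] prior 0.33, lik 0.059, product 0.01947; [3] prior 0.42, lik 0.132, product 0.05544; [4] prior 0.17, lik 0.162, product 0.02754.
Normalizing constant = 0.11853; the posterior for Machine 2 is its product over the sum, 0.01947/0.11853 = 0.164.

Posterior probability ≈ 0.164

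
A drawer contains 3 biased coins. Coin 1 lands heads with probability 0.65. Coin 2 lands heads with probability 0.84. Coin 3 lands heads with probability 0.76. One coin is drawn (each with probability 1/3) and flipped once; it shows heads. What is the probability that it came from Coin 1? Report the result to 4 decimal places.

Posterior probability ≈ 0.2889

P(heads|C1) = 0.65; P(heads|C2) = 0.84; P(heads|C3) = 0.76.
Prior × likelihood for each source: 0.333333·0.65=0.2167, 0.333333·0.84=0.2800, 0.333333·0.76=0.2533. Summing gives P(heads) = 0.75000.
P(Coin 1 | heads) = 0.2167 / 0.75000 = 0.2889.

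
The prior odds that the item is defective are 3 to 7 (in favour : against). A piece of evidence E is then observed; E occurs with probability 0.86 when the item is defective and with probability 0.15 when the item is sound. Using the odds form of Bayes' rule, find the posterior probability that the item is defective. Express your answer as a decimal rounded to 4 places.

Posterior probability ≈ 0.7107

Prior odds = 3/7 = 0.42857.
Likelihood ratio for E = 0.86/0.15 = 5.7333.
Posterior odds = prior odds × LR = 2.4571.
Posterior probability = odds/(1+odds) = 2.4571/3.4571 = 0.7107.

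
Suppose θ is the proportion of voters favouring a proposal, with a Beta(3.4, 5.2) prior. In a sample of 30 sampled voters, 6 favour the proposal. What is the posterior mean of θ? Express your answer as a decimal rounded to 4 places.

Observing 6 successes and 24 failures updates Beta(3.4, 5.2) by adding the success and failure counts to the two shape parameters: α = 3.4+6 = 9.4, β = 5.2+24 = 29.2.
E[θ | data] = 9.4/(9.4+29.2) = 0.2435.

Posterior mean ≈ 0.2435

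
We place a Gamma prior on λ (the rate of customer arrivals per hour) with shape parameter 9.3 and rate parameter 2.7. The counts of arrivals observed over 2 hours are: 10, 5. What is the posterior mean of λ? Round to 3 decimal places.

Posterior mean ≈ 5.170

Total count ∑xᵢ = 15 over n = 2 hours.
Gamma is conjugate to the Poisson likelihood: posterior is Gamma(shape = 9.3+15 = 24.3, rate = 2.7+2 = 4.7).
E[λ | data] = 24.3/4.7 = 5.170.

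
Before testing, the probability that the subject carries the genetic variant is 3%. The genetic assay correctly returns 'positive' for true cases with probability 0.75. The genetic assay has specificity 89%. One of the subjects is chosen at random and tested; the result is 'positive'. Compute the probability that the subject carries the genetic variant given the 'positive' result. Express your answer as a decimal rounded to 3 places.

Let H be the event that the subject carries the genetic variant. P(H) = 0.03, so P(¬H) = 0.97. With E the 'positive' result, P(E|H) = 0.75 and P(E|¬H) = 0.11.
P(E) = 0.75·0.03 + 0.11·0.97 = 0.022500 + 0.10670 = 0.12920.
By Bayes' theorem, P(H|E) = 0.022500 / 0.12920 = 0.174.

P(H | E) ≈ 0.174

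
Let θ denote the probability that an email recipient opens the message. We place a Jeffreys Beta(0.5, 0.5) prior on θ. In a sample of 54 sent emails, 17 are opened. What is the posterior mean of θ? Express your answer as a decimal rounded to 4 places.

Posterior mean ≈ 0.3182

Observing 17 successes and 37 failures updates Beta(0.5, 0.5) by adding the success and failure counts to the two shape parameters: α = 0.5+17 = 17.5, β = 0.5+37 = 37.5.
Posterior mean = α/(α+β) = 17.5/55 = 0.3182.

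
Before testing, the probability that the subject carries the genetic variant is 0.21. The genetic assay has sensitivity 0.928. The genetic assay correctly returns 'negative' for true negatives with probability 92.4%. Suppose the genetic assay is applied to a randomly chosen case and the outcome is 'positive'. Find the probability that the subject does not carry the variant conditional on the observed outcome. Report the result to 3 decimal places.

Let H be the event that the subject carries the genetic variant. P(H) = 0.21, so P(¬H) = 0.79. With E the 'positive' result, P(E|H) = 0.928 and P(E|¬H) = 0.076.
P(E) = 0.928·0.21 + 0.076·0.79 = 0.19488 + 0.060040 = 0.25492.
By Bayes' theorem, P(H|E) = 0.19488 / 0.25492 = 0.764. Hence P(¬H|E) = 1 − 0.764 = 0.236.

P(¬H | E) ≈ 0.236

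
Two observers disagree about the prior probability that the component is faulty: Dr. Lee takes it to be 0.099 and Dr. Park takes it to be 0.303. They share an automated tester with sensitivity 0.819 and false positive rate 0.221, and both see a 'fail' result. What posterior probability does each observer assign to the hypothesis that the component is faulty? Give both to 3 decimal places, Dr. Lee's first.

P('+'|H) = 0.819, P('+'|¬H) = 0.221.
Dr. Lee: numerator 0.819·0.099 = 0.081081; evidence = 0.081081+0.221·0.901 = 0.28020; posterior = 0.289.
Dr. Park: numerator 0.819·0.303 = 0.24816; evidence = 0.24816+0.221·0.697 = 0.40219; posterior = 0.617.

Dr. Lee: 0.289; Dr. Park: 0.617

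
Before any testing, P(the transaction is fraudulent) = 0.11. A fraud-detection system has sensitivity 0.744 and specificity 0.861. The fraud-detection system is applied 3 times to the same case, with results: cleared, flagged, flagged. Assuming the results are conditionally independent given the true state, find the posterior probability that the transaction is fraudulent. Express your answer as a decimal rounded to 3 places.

With H the event that the transaction is fraudulent, the joint likelihood of the observed sequence is P(data|H) = 0.256·0.744·0.744 = 0.14171 and P(data|¬H) = 0.861·0.139·0.139 = 0.016635.
Bayes: P(H|data) = 0.11·0.14171 / (0.11·0.14171 + 0.89·0.016635) = 0.015588/0.030393 = 0.5129.

Posterior P(H) ≈ 0.513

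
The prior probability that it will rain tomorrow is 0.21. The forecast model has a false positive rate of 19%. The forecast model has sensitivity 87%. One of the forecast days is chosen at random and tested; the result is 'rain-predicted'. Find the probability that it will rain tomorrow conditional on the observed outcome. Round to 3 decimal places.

Let H be the event that it will rain tomorrow. P(H) = 0.21, so P(¬H) = 0.79. With E the 'rain-predicted' result, P(E|H) = 0.87 and P(E|¬H) = 0.19.
P(E) = 0.87·0.21 + 0.19·0.79 = 0.18270 + 0.15010 = 0.33280.
By Bayes' theorem, P(H|E) = 0.18270 / 0.33280 = 0.549.

P(H | E) ≈ 0.549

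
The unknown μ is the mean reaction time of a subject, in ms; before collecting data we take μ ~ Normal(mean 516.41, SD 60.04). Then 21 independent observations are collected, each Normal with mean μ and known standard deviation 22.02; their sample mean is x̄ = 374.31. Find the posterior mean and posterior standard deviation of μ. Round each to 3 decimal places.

Posterior mean ≈ 375.214; posterior SD ≈ 4.790

Prior precision 1/τ₀² = 1/60.04² = 0.00027741; data precision n/σ² = 21/22.02² = 0.0433096.
Posterior precision = 0.00027741 + 0.0433096 = 0.0435871, giving posterior SD = 1/√0.0435871 = 4.790.
Posterior mean = (0.00027741·516.41 + 0.0433096·374.31) / 0.0435871 = 375.214.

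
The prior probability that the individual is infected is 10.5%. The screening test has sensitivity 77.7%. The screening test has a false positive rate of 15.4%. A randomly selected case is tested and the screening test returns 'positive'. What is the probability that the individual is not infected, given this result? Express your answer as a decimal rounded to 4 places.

P(¬H | E) ≈ 0.6282

Write H for 'the individual is infected'. Prior odds H:¬H = 0.105/0.895 = 0.11732. For the 'positive' outcome, the likelihood ratio is 0.777/0.154 = 5.0455.
Posterior odds = 0.11732 × 5.0455 = 0.59192, so P(H|E) = 0.59192/(1+0.59192) = 0.3718. Then P(¬H|E) = 1 − 0.3718 = 0.6282.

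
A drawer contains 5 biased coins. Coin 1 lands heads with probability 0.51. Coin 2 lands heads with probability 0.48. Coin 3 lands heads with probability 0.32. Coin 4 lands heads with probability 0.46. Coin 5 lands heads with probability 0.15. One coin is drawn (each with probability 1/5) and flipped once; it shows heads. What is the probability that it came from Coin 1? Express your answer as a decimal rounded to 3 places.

Posterior probability ≈ 0.266

Tabulate prior·likelihood by source: [1] prior 0.2, lik 0.51, product 0.1020; [2] prior 0.2, lik 0.48, product 0.09600; [3] prior 0.2, lik 0.32, product 0.06400; [4] prior 0.2, lik 0.46, product 0.09200; [5] prior 0.2, lik 0.15, product 0.03000.
Normalizing constant = 0.38400; the posterior for Coin 1 is its product over the sum, 0.1020/0.38400 = 0.266.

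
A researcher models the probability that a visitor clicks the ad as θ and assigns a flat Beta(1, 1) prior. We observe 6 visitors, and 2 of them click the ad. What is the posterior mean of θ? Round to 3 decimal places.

Posterior mean ≈ 0.375

Observing 2 successes and 4 failures updates Beta(1, 1) by adding the success and failure counts to the two shape parameters: α = 1+2 = 3, β = 1+4 = 5.
E[θ | data] = 3/(3+5) = 0.375.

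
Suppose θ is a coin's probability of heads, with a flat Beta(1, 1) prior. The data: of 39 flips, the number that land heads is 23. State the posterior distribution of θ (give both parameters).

Observing 23 successes and 16 failures updates Beta(1, 1) by adding the success and failure counts to the two shape parameters: α = 1+23 = 24, β = 1+16 = 17.

Posterior: Beta(24, 17)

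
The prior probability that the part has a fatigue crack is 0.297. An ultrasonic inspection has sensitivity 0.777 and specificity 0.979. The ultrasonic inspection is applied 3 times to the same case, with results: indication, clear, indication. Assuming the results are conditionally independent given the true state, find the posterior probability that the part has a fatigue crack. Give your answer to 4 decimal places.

Let H be the event that the part has a fatigue crack; start with P(H) = 0.297. P('indication'|H) = 0.777, P('indication'|¬H) = 0.021.
Update on result 1 ('indication'): P(H) ← 0.777·0.2970 / (0.777·0.2970 + 0.021·0.7030) = 0.23077/0.24553 = 0.9399.
Update on result 2 ('clear'): P(H) ← 0.223·0.9399 / (0.223·0.9399 + 0.979·0.0601) = 0.20959/0.26846 = 0.7807.
Update on result 3 ('indication'): P(H) ← 0.777·0.7807 / (0.777·0.7807 + 0.021·0.2193) = 0.60663/0.61123 = 0.9925.

Posterior P(H) ≈ 0.9925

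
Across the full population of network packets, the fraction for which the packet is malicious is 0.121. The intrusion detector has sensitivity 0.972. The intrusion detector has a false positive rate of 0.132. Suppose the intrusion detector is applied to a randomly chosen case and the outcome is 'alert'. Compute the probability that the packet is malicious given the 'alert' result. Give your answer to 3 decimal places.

P(H | E) ≈ 0.503

Write H for 'the packet is malicious'. Prior odds H:¬H = 0.121/0.879 = 0.13766. For the 'alert' outcome, the likelihood ratio is 0.972/0.132 = 7.3636.
Posterior odds = 0.13766 × 7.3636 = 1.0137, so P(H|E) = 1.0137/(1+1.0137) = 0.503.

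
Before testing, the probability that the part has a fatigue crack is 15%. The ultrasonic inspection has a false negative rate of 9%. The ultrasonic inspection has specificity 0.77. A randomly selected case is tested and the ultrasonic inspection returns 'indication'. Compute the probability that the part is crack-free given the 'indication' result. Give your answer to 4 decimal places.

Write H for 'the part has a fatigue crack'. Prior odds H:¬H = 0.15/0.85 = 0.17647. For the 'indication' outcome, the likelihood ratio is 0.91/0.23 = 3.9565.
Posterior odds = 0.17647 × 3.9565 = 0.69821, so P(H|E) = 0.69821/(1+0.69821) = 0.4111. Then P(¬H|E) = 1 − 0.4111 = 0.5889.

P(¬H | E) ≈ 0.5889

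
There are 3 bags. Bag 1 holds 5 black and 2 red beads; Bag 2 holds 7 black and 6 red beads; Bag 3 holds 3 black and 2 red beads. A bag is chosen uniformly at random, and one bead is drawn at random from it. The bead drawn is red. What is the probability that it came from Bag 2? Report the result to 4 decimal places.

Tabulate prior·likelihood by source: [1] prior 0.333333, lik 0.2857, product 0.09524; [2] prior 0.333333, lik 0.4615, product 0.1538; [3] prior 0.333333, lik 0.4, product 0.1333.
Normalizing constant = 0.38242; the posterior for Bag 2 is its product over the sum, 0.1538/0.38242 = 0.4023.

Posterior probability ≈ 0.4023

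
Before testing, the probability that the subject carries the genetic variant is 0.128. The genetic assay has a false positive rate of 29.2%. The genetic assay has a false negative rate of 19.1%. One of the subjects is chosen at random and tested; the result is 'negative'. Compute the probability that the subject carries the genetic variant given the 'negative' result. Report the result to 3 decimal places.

Let H be the event that the subject carries the genetic variant. P(H) = 0.128, so P(¬H) = 0.872. With E the 'negative' result, P(E|H) = 0.191 and P(E|¬H) = 0.708.
P(E) = 0.191·0.128 + 0.708·0.872 = 0.024448 + 0.61738 = 0.64182.
By Bayes' theorem, P(H|E) = 0.024448 / 0.64182 = 0.038.

P(H | E) ≈ 0.038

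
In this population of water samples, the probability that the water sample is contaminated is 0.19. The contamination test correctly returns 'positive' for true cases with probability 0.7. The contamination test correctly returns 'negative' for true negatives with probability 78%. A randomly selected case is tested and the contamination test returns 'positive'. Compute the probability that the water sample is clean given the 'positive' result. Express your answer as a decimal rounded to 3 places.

Let H be the event that the water sample is contaminated. P(H) = 0.19, so P(¬H) = 0.81. With E the 'positive' result, P(E|H) = 0.7 and P(E|¬H) = 0.22.
P(E) = 0.7·0.19 + 0.22·0.81 = 0.13300 + 0.17820 = 0.31120.
By Bayes' theorem, P(H|E) = 0.13300 / 0.31120 = 0.427. Hence P(¬H|E) = 1 − 0.427 = 0.573.

P(¬H | E) ≈ 0.573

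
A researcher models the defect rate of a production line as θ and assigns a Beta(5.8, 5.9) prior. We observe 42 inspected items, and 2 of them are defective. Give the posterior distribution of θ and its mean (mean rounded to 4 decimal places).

Posterior: Beta(7.8, 45.9); mean ≈ 0.1453

The binomial likelihood is conjugate to the Beta prior: with 2 successes and 40 failures, the posterior is Beta(5.8+2, 5.9+40) = Beta(7.8, 45.9).
Posterior mean = α/(α+β) = 7.8/53.7 = 0.1453.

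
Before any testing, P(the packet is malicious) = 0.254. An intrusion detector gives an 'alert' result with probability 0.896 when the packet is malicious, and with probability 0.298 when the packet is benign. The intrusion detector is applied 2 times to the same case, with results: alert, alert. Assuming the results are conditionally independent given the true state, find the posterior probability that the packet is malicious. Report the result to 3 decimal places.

Posterior P(H) ≈ 0.755

With H the event that the packet is malicious, the joint likelihood of the observed sequence is P(data|H) = 0.896·0.896 = 0.80282 and P(data|¬H) = 0.298·0.298 = 0.088804.
Bayes: P(H|data) = 0.254·0.80282 / (0.254·0.80282 + 0.746·0.088804) = 0.20392/0.27016 = 0.7548.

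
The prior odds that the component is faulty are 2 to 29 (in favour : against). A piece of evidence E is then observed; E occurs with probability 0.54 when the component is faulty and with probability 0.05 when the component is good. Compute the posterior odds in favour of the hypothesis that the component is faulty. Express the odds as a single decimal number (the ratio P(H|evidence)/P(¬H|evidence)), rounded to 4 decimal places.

Posterior odds ≈ 0.7448

Prior odds = 2/29 = 0.068966.
Likelihood ratio for E = 0.54/0.05 = 10.800.
Posterior odds = prior odds × LR = 0.74483.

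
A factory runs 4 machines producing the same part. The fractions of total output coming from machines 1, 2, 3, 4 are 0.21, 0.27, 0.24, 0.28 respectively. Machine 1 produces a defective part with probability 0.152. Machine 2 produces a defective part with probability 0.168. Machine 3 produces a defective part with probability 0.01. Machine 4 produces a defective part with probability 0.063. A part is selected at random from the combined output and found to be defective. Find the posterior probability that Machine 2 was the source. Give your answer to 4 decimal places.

Posterior probability ≈ 0.4661

P(defective|M1) = 0.152; P(defective|M2) = 0.168; P(defective|M3) = 0.01; P(defective|M4) = 0.063.
Prior × likelihood for each source: 0.21·0.152=0.03192, 0.27·0.168=0.04536, 0.24·0.01=0.002400, 0.28·0.063=0.01764. Summing gives P(defective) = 0.097320.
P(Machine 2 | defective) = 0.04536 / 0.097320 = 0.4661.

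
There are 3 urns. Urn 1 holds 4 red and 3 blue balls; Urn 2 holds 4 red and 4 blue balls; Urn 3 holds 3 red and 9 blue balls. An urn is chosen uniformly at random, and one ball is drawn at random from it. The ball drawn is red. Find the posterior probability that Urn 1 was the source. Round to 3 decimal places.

Posterior probability ≈ 0.432

P(red|Urn 1) = 0.5714; P(red|Urn 2) = 0.5; P(red|Urn 3) = 0.25.
Prior × likelihood for each source: 0.333333·0.5714=0.1905, 0.333333·0.5=0.1667, 0.333333·0.25=0.08333. Summing gives P(red) = 0.44048.
P(Urn 1 | red) = 0.1905 / 0.44048 = 0.432.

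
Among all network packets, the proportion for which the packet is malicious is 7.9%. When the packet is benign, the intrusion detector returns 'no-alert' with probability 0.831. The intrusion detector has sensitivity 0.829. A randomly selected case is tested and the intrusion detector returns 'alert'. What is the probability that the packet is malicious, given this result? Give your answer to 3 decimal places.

P(H | E) ≈ 0.296

Write H for 'the packet is malicious'. Prior odds H:¬H = 0.079/0.921 = 0.085776. For the 'alert' outcome, the likelihood ratio is 0.829/0.169 = 4.9053.
Posterior odds = 0.085776 × 4.9053 = 0.42076, so P(H|E) = 0.42076/(1+0.42076) = 0.296.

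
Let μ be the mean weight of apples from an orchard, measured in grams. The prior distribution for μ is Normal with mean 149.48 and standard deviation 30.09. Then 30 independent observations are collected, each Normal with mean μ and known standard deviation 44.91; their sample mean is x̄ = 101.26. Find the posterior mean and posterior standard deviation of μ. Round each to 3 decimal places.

Prior precision 1/τ₀² = 1/30.09² = 0.00110447; data precision n/σ² = 30/44.91² = 0.0148743.
Posterior precision = 0.00110447 + 0.0148743 = 0.0159787, giving posterior SD = 1/√0.0159787 = 7.911.
Posterior mean = (0.00110447·149.48 + 0.0148743·101.26) / 0.0159787 = 104.593.

Posterior mean ≈ 104.593; posterior SD ≈ 7.911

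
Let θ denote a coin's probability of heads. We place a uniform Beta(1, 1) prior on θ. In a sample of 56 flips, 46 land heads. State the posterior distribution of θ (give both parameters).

Posterior: Beta(47, 11)

Observing 46 successes and 10 failures updates Beta(1, 1) by adding the success and failure counts to the two shape parameters: α = 1+46 = 47, β = 1+10 = 11.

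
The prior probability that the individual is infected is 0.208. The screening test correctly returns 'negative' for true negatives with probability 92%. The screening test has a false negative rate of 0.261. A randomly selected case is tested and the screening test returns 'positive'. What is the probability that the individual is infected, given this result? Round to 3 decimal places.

Write H for 'the individual is infected'. Prior odds H:¬H = 0.208/0.792 = 0.26263. For the 'positive' outcome, the likelihood ratio is 0.739/0.08 = 9.2375.
Posterior odds = 0.26263 × 9.2375 = 2.4260, so P(H|E) = 2.4260/(1+2.4260) = 0.708.

P(H | E) ≈ 0.708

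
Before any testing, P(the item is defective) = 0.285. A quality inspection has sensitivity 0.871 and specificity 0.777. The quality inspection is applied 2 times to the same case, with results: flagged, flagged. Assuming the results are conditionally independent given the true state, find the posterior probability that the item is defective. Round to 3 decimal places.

Posterior P(H) ≈ 0.859

Let H be the event that the item is defective; start with P(H) = 0.285. P('flagged'|H) = 0.871, P('flagged'|¬H) = 0.223.
Update on result 1 ('flagged'): P(H) ← 0.871·0.2850 / (0.871·0.2850 + 0.223·0.7150) = 0.24823/0.40768 = 0.6089.
Update on result 2 ('flagged'): P(H) ← 0.871·0.6089 / (0.871·0.6089 + 0.223·0.3911) = 0.53035/0.61757 = 0.8588.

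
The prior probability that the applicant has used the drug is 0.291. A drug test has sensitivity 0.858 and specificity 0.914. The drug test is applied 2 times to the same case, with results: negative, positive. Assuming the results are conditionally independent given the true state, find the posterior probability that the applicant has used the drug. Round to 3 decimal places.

Posterior P(H) ≈ 0.389

Let H be the event that the applicant has used the drug; start with P(H) = 0.291. P('positive'|H) = 0.858, P('positive'|¬H) = 0.086.
Update on result 1 ('negative'): P(H) ← 0.142·0.2910 / (0.142·0.2910 + 0.914·0.7090) = 0.041322/0.68935 = 0.0599.
Update on result 2 ('positive'): P(H) ← 0.858·0.0599 / (0.858·0.0599 + 0.086·0.9401) = 0.051432/0.13228 = 0.3888.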